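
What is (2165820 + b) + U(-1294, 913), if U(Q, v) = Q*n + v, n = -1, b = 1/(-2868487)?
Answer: 6218957265148/2868487 ≈ 2.1680e+6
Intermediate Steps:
b = -1/2868487 ≈ -3.4862e-7
U(Q, v) = v - Q (U(Q, v) = Q*(-1) + v = -Q + v = v - Q)
(2165820 + b) + U(-1294, 913) = (2165820 - 1/2868487) + (913 - 1*(-1294)) = 6212626514339/2868487 + (913 + 1294) = 6212626514339/2868487 + 2207 = 6218957265148/2868487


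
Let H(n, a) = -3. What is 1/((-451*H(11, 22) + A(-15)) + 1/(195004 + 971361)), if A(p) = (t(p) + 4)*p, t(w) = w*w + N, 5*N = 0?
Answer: -1166365/2428371929 ≈ -0.00048031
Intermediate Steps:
N = 0 (N = (⅕)*0 = 0)
t(w) = w² (t(w) = w*w + 0 = w² + 0 = w²)
A(p) = p*(4 + p²) (A(p) = (p² + 4)*p = (4 + p²)*p = p*(4 + p²))
1/((-451*H(11, 22) + A(-15)) + 1/(195004 + 971361)) = 1/((-451*(-3) - 15*(4 + (-15)²)) + 1/(195004 + 971361)) = 1/((1353 - 15*(4 + 225)) + 1/1166365) = 1/((1353 - 15*229) + 1/1166365) = 1/((1353 - 3435) + 1/1166365) = 1/(-2082 + 1/1166365) = 1/(-2428371929/1166365) = -1166365/2428371929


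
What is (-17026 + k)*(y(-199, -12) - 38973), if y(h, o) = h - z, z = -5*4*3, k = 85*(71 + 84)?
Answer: 150620312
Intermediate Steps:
k = 13175 (k = 85*155 = 13175)
z = -60 (z = -20*3 = -60)
y(h, o) = 60 + h (y(h, o) = h - 1*(-60) = h + 60 = 60 + h)
(-17026 + k)*(y(-199, -12) - 38973) = (-17026 + 13175)*((60 - 199) - 38973) = -3851*(-139 - 38973) = -3851*(-39112) = 150620312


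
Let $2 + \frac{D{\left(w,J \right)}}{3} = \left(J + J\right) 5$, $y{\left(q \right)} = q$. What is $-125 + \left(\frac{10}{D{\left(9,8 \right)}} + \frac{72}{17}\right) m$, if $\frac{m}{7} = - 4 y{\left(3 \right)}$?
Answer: $- \frac{321127}{663} \approx -484.35$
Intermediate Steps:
$D{\left(w,J \right)} = -6 + 30 J$ ($D{\left(w,J \right)} = -6 + 3 \left(J + J\right) 5 = -6 + 3 \cdot 2 J 5 = -6 + 3 \cdot 10 J = -6 + 30 J$)
$m = -84$ ($m = 7 \left(\left(-4\right) 3\right) = 7 \left(-12\right) = -84$)
$-125 + \left(\frac{10}{D{\left(9,8 \right)}} + \frac{72}{17}\right) m = -125 + \left(\frac{10}{-6 + 30 \cdot 8} + \frac{72}{17}\right) \left(-84\right) = -125 + \left(\frac{10}{-6 + 240} + 72 \cdot \frac{1}{17}\right) \left(-84\right) = -125 + \left(\frac{10}{234} + \frac{72}{17}\right) \left(-84\right) = -125 + \left(10 \cdot \frac{1}{234} + \frac{72}{17}\right) \left(-84\right) = -125 + \left(\frac{5}{117} + \frac{72}{17}\right) \left(-84\right) = -125 + \frac{8509}{1989} \left(-84\right) = -125 - \frac{238252}{663} = - \frac{321127}{663}$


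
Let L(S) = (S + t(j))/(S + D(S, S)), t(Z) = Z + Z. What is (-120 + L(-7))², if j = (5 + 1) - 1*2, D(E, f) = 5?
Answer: 58081/4 ≈ 14520.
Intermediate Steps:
j = 4 (j = 6 - 2 = 4)
t(Z) = 2*Z
L(S) = (8 + S)/(5 + S) (L(S) = (S + 2*4)/(S + 5) = (S + 8)/(5 + S) = (8 + S)/(5 + S))
(-120 + L(-7))² = (-120 + (8 - 7)/(5 - 7))² = (-120 + 1/(-2))² = (-120 - ½*1)² = (-120 - ½)² = (-241/2)² = 58081/4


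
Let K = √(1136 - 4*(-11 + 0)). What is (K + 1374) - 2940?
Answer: -1566 + 2*√295 ≈ -1531.6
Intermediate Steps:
K = 2*√295 (K = √(1136 - 4*(-11)) = √(1136 + 44) = √1180 = 2*√295 ≈ 34.351)
(K + 1374) - 2940 = (2*√295 + 1374) - 2940 = (1374 + 2*√295) - 2940 = -1566 + 2*√295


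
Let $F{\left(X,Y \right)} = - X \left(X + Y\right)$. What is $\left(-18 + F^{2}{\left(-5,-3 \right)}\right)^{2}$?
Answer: $2502724$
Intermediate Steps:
$F{\left(X,Y \right)} = - X \left(X + Y\right)$
$\left(-18 + F^{2}{\left(-5,-3 \right)}\right)^{2} = \left(-18 + \left(\left(-1\right) \left(-5\right) \left(-5 - 3\right)\right)^{2}\right)^{2} = \left(-18 + \left(\left(-1\right) \left(-5\right) \left(-8\right)\right)^{2}\right)^{2} = \left(-18 + \left(-40\right)^{2}\right)^{2} = \left(-18 + 1600\right)^{2} = 1582^{2} = 2502724$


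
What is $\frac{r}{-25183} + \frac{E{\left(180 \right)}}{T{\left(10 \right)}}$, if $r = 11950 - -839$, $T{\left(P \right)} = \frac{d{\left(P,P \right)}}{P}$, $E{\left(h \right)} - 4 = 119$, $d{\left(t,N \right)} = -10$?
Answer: $- \frac{3110298}{25183} \approx -123.51$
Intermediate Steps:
$E{\left(h \right)} = 123$ ($E{\left(h \right)} = 4 + 119 = 123$)
$T{\left(P \right)} = - \frac{10}{P}$
$r = 12789$ ($r = 11950 + 839 = 12789$)
$\frac{r}{-25183} + \frac{E{\left(180 \right)}}{T{\left(10 \right)}} = \frac{12789}{-25183} + \frac{123}{\left(-10\right) \frac{1}{10}} = 12789 \left(- \frac{1}{25183}\right) + \frac{123}{\left(-10\right) \frac{1}{10}} = - \frac{12789}{25183} + \frac{123}{-1} = - \frac{12789}{25183} + 123 \left(-1\right) = - \frac{12789}{25183} - 123 = - \frac{3110298}{25183}$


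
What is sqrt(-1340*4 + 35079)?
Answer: sqrt(29719) ≈ 172.39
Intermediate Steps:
sqrt(-1340*4 + 35079) = sqrt(-5360 + 35079) = sqrt(29719)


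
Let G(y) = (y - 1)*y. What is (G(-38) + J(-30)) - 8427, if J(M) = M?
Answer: -6975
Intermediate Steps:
G(y) = y*(-1 + y) (G(y) = (-1 + y)*y = y*(-1 + y))
(G(-38) + J(-30)) - 8427 = (-38*(-1 - 38) - 30) - 8427 = (-38*(-39) - 30) - 8427 = (1482 - 30) - 8427 = 1452 - 8427 = -6975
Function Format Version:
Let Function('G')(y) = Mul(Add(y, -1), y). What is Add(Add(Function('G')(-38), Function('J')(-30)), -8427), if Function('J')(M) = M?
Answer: -6975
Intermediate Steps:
Function('G')(y) = Mul(y, Add(-1, y)) (Function('G')(y) = Mul(Add(-1, y), y) = Mul(y, Add(-1, y)))
Add(Add(Function('G')(-38), Function('J')(-30)), -8427) = Add(Add(Mul(-38, Add(-1, -38)), -30), -8427) = Add(Add(Mul(-38, -39), -30), -8427) = Add(Add(1482, -30), -8427) = Add(1452, -8427) = -6975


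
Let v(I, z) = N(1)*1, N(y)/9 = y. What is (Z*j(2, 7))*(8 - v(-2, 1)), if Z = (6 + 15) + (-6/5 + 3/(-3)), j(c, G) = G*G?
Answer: -4606/5 ≈ -921.20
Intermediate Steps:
N(y) = 9*y
j(c, G) = G²
v(I, z) = 9 (v(I, z) = (9*1)*1 = 9*1 = 9)
Z = 94/5 (Z = 21 + (-6*⅕ + 3*(-⅓)) = 21 + (-6/5 - 1) = 21 - 11/5 = 94/5 ≈ 18.800)
(Z*j(2, 7))*(8 - v(-2, 1)) = ((94/5)*7²)*(8 - 1*9) = ((94/5)*49)*(8 - 9) = (4606/5)*(-1) = -4606/5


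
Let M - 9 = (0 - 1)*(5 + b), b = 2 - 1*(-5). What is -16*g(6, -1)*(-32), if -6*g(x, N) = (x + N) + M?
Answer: -512/3 ≈ -170.67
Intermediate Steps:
b = 7 (b = 2 + 5 = 7)
M = -3 (M = 9 + (0 - 1)*(5 + 7) = 9 - 1*12 = 9 - 12 = -3)
g(x, N) = ½ - N/6 - x/6 (g(x, N) = -((x + N) - 3)/6 = -((N + x) - 3)/6 = -(-3 + N + x)/6 = ½ - N/6 - x/6)
-16*g(6, -1)*(-32) = -16*(½ - ⅙*(-1) - ⅙*6)*(-32) = -16*(½ + ⅙ - 1)*(-32) = -16*(-⅓)*(-32) = (16/3)*(-32) = -512/3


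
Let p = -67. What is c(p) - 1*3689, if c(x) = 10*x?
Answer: -4359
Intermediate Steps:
c(p) - 1*3689 = 10*(-67) - 1*3689 = -670 - 3689 = -4359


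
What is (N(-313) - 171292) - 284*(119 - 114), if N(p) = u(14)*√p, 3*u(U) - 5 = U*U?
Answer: -172712 + 67*I*√313 ≈ -1.7271e+5 + 1185.4*I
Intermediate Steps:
u(U) = 5/3 + U²/3 (u(U) = 5/3 + (U*U)/3 = 5/3 + U²/3)
N(p) = 67*√p (N(p) = (5/3 + (⅓)*14²)*√p = (5/3 + (⅓)*196)*√p = (5/3 + 196/3)*√p = 67*√p)
(N(-313) - 171292) - 284*(119 - 114) = (67*√(-313) - 171292) - 284*(119 - 114) = (67*(I*√313) - 171292) - 284*5 = (67*I*√313 - 171292) - 1420 = (-171292 + 67*I*√313) - 1420 = -172712 + 67*I*√313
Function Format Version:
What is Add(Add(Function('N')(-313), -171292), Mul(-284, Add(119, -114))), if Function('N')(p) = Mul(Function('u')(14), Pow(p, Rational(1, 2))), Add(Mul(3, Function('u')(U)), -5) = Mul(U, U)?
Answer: Add(-172712, Mul(67, I, Pow(313, Rational(1, 2)))) ≈ Add(-1.7271e+5, Mul(1185.4, I))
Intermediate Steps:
Function('u')(U) = Add(Rational(5, 3), Mul(Rational(1, 3), Pow(U, 2))) (Function('u')(U) = Add(Rational(5, 3), Mul(Rational(1, 3), Mul(U, U))) = Add(Rational(5, 3), Mul(Rational(1, 3), Pow(U, 2))))
Function('N')(p) = Mul(67, Pow(p, Rational(1, 2))) (Function('N')(p) = Mul(Add(Rational(5, 3), Mul(Rational(1, 3), Pow(14, 2))), Pow(p, Rational(1, 2))) = Mul(Add(Rational(5, 3), Mul(Rational(1, 3), 196)), Pow(p, Rational(1, 2))) = Mul(Add(Rational(5, 3), Rational(196, 3)), Pow(p, Rational(1, 2))) = Mul(67, Pow(p, Rational(1, 2))))
Add(Add(Function('N')(-313), -171292), Mul(-284, Add(119, -114))) = Add(Add(Mul(67, Pow(-313, Rational(1, 2))), -171292), Mul(-284, Add(119, -114))) = Add(Add(Mul(67, Mul(I, Pow(313, Rational(1, 2)))), -171292), Mul(-284, 5)) = Add(Add(Mul(67, I, Pow(313, Rational(1, 2))), -171292), -1420) = Add(Add(-171292, Mul(67, I, Pow(313, Rational(1, 2)))), -1420) = Add(-172712, Mul(67, I, Pow(313, Rational(1, 2))))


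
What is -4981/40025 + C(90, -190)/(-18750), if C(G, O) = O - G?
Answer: -328747/3001875 ≈ -0.10951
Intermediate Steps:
-4981/40025 + C(90, -190)/(-18750) = -4981/40025 + (-190 - 1*90)/(-18750) = -4981*1/40025 + (-190 - 90)*(-1/18750) = -4981/40025 - 280*(-1/18750) = -4981/40025 + 28/1875 = -328747/3001875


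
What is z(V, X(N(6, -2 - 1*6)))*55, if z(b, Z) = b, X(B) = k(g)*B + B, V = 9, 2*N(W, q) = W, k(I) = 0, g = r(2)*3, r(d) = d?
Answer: 495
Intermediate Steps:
g = 6 (g = 2*3 = 6)
N(W, q) = W/2
X(B) = B (X(B) = 0*B + B = 0 + B = B)
z(V, X(N(6, -2 - 1*6)))*55 = 9*55 = 495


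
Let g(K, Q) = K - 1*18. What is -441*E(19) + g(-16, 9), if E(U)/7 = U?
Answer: -58687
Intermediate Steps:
g(K, Q) = -18 + K (g(K, Q) = K - 18 = -18 + K)
E(U) = 7*U
-441*E(19) + g(-16, 9) = -3087*19 + (-18 - 16) = -441*133 - 34 = -58653 - 34 = -58687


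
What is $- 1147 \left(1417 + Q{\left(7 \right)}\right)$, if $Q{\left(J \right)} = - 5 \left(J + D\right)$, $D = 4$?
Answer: $-1562214$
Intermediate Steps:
$Q{\left(J \right)} = -20 - 5 J$ ($Q{\left(J \right)} = - 5 \left(J + 4\right) = - 5 \left(4 + J\right) = -20 - 5 J$)
$- 1147 \left(1417 + Q{\left(7 \right)}\right) = - 1147 \left(1417 - 55\right) = \left(-1147\right) 1362 = -1562214$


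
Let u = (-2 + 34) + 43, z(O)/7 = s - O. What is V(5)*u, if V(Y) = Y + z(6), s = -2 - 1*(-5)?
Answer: -1200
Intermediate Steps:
s = 3 (s = -2 + 5 = 3)
z(O) = 21 - 7*O (z(O) = 7*(3 - O) = 21 - 7*O)
V(Y) = -21 + Y (V(Y) = Y + (21 - 7*6) = Y + (21 - 42) = Y - 21 = -21 + Y)
u = 75 (u = 32 + 43 = 75)
V(5)*u = (-21 + 5)*75 = -16*75 = -1200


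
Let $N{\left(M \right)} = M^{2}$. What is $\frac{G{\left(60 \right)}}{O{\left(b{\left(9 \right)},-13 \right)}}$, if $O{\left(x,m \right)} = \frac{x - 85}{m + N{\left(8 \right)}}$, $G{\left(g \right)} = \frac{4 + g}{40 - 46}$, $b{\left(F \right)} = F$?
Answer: $\frac{136}{19} \approx 7.1579$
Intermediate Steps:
$G{\left(g \right)} = - \frac{2}{3} - \frac{g}{6}$ ($G{\left(g \right)} = \frac{4 + g}{-6} = \left(4 + g\right) \left(- \frac{1}{6}\right) = - \frac{2}{3} - \frac{g}{6}$)
$O{\left(x,m \right)} = \frac{-85 + x}{64 + m}$ ($O{\left(x,m \right)} = \frac{x - 85}{m + 8^{2}} = \frac{-85 + x}{m + 64} = \frac{-85 + x}{64 + m}$)
$\frac{G{\left(60 \right)}}{O{\left(b{\left(9 \right)},-13 \right)}} = \frac{- \frac{2}{3} - 10}{\frac{1}{64 - 13} \left(-85 + 9\right)} = \frac{- \frac{2}{3} - 10}{\frac{1}{51} \left(-76\right)} = - \frac{32}{3 \cdot \frac{1}{51} \left(-76\right)} = - \frac{32}{3 \left(- \frac{76}{51}\right)} = \left(- \frac{32}{3}\right) \left(- \frac{51}{76}\right) = \frac{136}{19}$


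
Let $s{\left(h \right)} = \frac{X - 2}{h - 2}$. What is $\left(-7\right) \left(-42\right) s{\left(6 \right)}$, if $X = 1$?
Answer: $- \frac{147}{2} \approx -73.5$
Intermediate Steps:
$s{\left(h \right)} = - \frac{1}{-2 + h}$ ($s{\left(h \right)} = \frac{1 - 2}{h - 2} = - \frac{1}{-2 + h}$)
$\left(-7\right) \left(-42\right) s{\left(6 \right)} = \left(-7\right) \left(-42\right) \left(- \frac{1}{-2 + 6}\right) = 294 \left(- \frac{1}{4}\right) = - \frac{147}{2}$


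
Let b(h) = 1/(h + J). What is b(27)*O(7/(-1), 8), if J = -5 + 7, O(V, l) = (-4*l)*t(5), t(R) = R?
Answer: -160/29 ≈ -5.5172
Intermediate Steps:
O(V, l) = -20*l (O(V, l) = -4*l*5 = -20*l)
J = 2
b(h) = 1/(2 + h) (b(h) = 1/(h + 2) = 1/(2 + h))
b(27)*O(7/(-1), 8) = (-20*8)/(2 + 27) = -160/29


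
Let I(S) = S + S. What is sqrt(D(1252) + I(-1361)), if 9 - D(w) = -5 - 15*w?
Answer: 14*sqrt(82) ≈ 126.78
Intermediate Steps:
D(w) = 14 + 15*w (D(w) = 9 - (-5 - 15*w) = 9 + (5 + 15*w) = 14 + 15*w)
I(S) = 2*S
sqrt(D(1252) + I(-1361)) = sqrt((14 + 15*1252) + 2*(-1361)) = sqrt((14 + 18780) - 2722) = sqrt(18794 - 2722) = sqrt(16072) = 14*sqrt(82)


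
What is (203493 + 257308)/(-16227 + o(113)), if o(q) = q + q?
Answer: -460801/16001 ≈ -28.798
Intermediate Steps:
o(q) = 2*q
(203493 + 257308)/(-16227 + o(113)) = (203493 + 257308)/(-16227 + 2*113) = 460801/(-16227 + 226) = 460801/(-16001) = 460801*(-1/16001) = -460801/16001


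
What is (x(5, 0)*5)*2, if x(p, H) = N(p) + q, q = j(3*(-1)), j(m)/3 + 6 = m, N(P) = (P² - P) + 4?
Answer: -30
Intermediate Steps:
N(P) = 4 + P² - P
j(m) = -18 + 3*m
q = -27 (q = -18 + 3*(3*(-1)) = -18 + 3*(-3) = -18 - 9 = -27)
x(p, H) = -23 + p² - p (x(p, H) = (4 + p² - p) - 27 = -23 + p² - p)
(x(5, 0)*5)*2 = ((-23 + 5² - 1*5)*5)*2 = ((-23 + 25 - 5)*5)*2 = -3*5*2 = -15*2 = -30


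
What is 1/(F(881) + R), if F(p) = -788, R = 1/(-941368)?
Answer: -941368/741797985 ≈ -0.0012690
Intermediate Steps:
R = -1/941368 ≈ -1.0623e-6
1/(F(881) + R) = 1/(-788 - 1/941368) = 1/(-741797985/941368) = -941368/741797985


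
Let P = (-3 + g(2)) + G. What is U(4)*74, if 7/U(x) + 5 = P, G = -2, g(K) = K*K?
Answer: -259/3 ≈ -86.333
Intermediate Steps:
g(K) = K²
P = -1 (P = (-3 + 2²) - 2 = (-3 + 4) - 2 = 1 - 2 = -1)
U(x) = -7/6 (U(x) = 7/(-5 - 1) = 7/(-6) = 7*(-⅙) = -7/6)
U(4)*74 = -7/6*74 = -259/3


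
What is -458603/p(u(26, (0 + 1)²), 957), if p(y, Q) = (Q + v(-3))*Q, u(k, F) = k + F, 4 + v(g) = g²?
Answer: -458603/920634 ≈ -0.49814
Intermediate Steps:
v(g) = -4 + g²
u(k, F) = F + k
p(y, Q) = Q*(5 + Q) (p(y, Q) = (Q + (-4 + (-3)²))*Q = (Q + (-4 + 9))*Q = (Q + 5)*Q = (5 + Q)*Q = Q*(5 + Q))
-458603/p(u(26, (0 + 1)²), 957) = -458603*1/(957*(5 + 957)) = -458603/(957*962) = -458603/920634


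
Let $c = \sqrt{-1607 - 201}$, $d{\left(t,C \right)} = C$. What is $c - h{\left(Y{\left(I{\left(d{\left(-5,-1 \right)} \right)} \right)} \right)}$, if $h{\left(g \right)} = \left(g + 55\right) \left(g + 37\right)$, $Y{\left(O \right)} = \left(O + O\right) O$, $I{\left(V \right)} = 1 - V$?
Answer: $-2835 + 4 i \sqrt{113} \approx -2835.0 + 42.521 i$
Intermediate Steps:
$Y{\left(O \right)} = 2 O^{2}$ ($Y{\left(O \right)} = 2 O O = 2 O^{2}$)
$c = 4 i \sqrt{113}$ ($c = \sqrt{-1808} = 4 i \sqrt{113} \approx 42.521 i$)
$h{\left(g \right)} = \left(37 + g\right) \left(55 + g\right)$ ($h{\left(g \right)} = \left(55 + g\right) \left(37 + g\right) = \left(37 + g\right) \left(55 + g\right)$)
$c - h{\left(Y{\left(I{\left(d{\left(-5,-1 \right)} \right)} \right)} \right)} = 4 i \sqrt{113} - \left(2035 + \left(2 \left(1 - -1\right)^{2}\right)^{2} + 92 \cdot 2 \left(1 - -1\right)^{2}\right) = 4 i \sqrt{113} - \left(2035 + \left(2 \left(1 + 1\right)^{2}\right)^{2} + 92 \cdot 2 \left(1 + 1\right)^{2}\right) = 4 i \sqrt{113} - \left(2035 + \left(2 \cdot 2^{2}\right)^{2} + 92 \cdot 2 \cdot 2^{2}\right) = 4 i \sqrt{113} - \left(2035 + \left(2 \cdot 4\right)^{2} + 92 \cdot 2 \cdot 4\right) = 4 i \sqrt{113} - \left(2035 + 8^{2} + 92 \cdot 8\right) = 4 i \sqrt{113} - \left(2035 + 64 + 736\right) = 4 i \sqrt{113} - 2835 = -2835 + 4 i \sqrt{113}$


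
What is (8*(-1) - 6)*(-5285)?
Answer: 73990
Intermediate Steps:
(8*(-1) - 6)*(-5285) = (-8 - 6)*(-5285) = -14*(-5285) = 73990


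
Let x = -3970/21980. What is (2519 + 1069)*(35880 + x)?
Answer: 141481734342/1099 ≈ 1.2874e+8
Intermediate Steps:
x = -397/2198 (x = -3970*1/21980 = -397/2198 ≈ -0.18062)
(2519 + 1069)*(35880 + x) = (2519 + 1069)*(35880 - 397/2198) = 3588*(78863843/2198) = 141481734342/1099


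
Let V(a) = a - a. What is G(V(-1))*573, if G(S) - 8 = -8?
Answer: 0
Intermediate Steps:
V(a) = 0
G(S) = 0 (G(S) = 8 - 8 = 0)
G(V(-1))*573 = 0*573 = 0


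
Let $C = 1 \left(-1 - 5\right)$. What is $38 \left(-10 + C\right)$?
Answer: $-608$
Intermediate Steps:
$C = -6$ ($C = 1 \left(-6\right) = -6$)
$38 \left(-10 + C\right) = 38 \left(-10 - 6\right) = 38 \left(-16\right) = -608$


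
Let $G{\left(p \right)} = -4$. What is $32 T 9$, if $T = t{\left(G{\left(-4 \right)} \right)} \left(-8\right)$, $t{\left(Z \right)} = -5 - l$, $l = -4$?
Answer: $2304$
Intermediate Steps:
$t{\left(Z \right)} = -1$ ($t{\left(Z \right)} = -5 - -4 = -5 + 4 = -1$)
$T = 8$ ($T = \left(-1\right) \left(-8\right) = 8$)
$32 T 9 = 32 \cdot 8 \cdot 9 = 256 \cdot 9 = 2304$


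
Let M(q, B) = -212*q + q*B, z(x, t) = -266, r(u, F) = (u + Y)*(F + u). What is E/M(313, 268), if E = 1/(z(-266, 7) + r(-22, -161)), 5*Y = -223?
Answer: 5/1044826552 ≈ 4.7855e-9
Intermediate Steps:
Y = -223/5 (Y = (1/5)*(-223) = -223/5 ≈ -44.600)
r(u, F) = (-223/5 + u)*(F + u) (r(u, F) = (u - 223/5)*(F + u) = (-223/5 + u)*(F + u))
M(q, B) = -212*q + B*q
E = 5/59609 (E = 1/(-266 + ((-22)**2 - 223/5*(-161) - 223/5*(-22) - 161*(-22))) = 1/(-266 + (484 + 35903/5 + 4906/5 + 3542)) = 1/(-266 + 60939/5) = 1/(59609/5) = 5/59609 ≈ 8.3880e-5)
E/M(313, 268) = 5/(59609*((313*(-212 + 268)))) = 5/(59609*((313*56))) = (5/59609)/17528 = (5/59609)*(1/17528) = 5/1044826552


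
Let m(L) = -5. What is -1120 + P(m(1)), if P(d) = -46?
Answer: -1166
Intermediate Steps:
-1120 + P(m(1)) = -1120 - 46 = -1166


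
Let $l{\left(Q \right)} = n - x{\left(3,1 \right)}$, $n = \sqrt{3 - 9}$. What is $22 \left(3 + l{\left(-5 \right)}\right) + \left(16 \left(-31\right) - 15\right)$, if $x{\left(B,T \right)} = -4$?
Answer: $-357 + 22 i \sqrt{6} \approx -357.0 + 53.889 i$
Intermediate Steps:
$n = i \sqrt{6}$ ($n = \sqrt{3 - 9} = \sqrt{-6} = i \sqrt{6} \approx 2.4495 i$)
$l{\left(Q \right)} = 4 + i \sqrt{6}$ ($l{\left(Q \right)} = i \sqrt{6} - -4 = i \sqrt{6} + 4 = 4 + i \sqrt{6}$)
$22 \left(3 + l{\left(-5 \right)}\right) + \left(16 \left(-31\right) - 15\right) = 22 \left(3 + \left(4 + i \sqrt{6}\right)\right) + \left(16 \left(-31\right) - 15\right) = 22 \left(7 + i \sqrt{6}\right) - 511 = \left(154 + 22 i \sqrt{6}\right) - 511 = -357 + 22 i \sqrt{6}$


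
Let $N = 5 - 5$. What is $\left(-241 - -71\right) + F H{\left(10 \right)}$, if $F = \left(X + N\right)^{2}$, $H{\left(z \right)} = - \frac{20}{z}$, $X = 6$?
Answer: $-242$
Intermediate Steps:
$N = 0$ ($N = 5 - 5 = 0$)
$F = 36$ ($F = \left(6 + 0\right)^{2} = 6^{2} = 36$)
$\left(-241 - -71\right) + F H{\left(10 \right)} = \left(-241 - -71\right) + 36 \left(- \frac{20}{10}\right) = \left(-241 + 71\right) + 36 \left(\left(-20\right) \frac{1}{10}\right) = -170 + 36 \left(-2\right) = -170 - 72 = -242$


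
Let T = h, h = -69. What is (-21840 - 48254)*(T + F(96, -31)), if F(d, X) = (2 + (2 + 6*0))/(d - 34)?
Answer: 149790878/31 ≈ 4.8320e+6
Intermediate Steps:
T = -69
F(d, X) = 4/(-34 + d) (F(d, X) = (2 + (2 + 0))/(-34 + d) = (2 + 2)/(-34 + d) = 4/(-34 + d))
(-21840 - 48254)*(T + F(96, -31)) = (-21840 - 48254)*(-69 + 4/(-34 + 96)) = -70094*(-69 + 4/62) = -70094*(-69 + 4*(1/62)) = -70094*(-69 + 2/31) = -70094*(-2137/31) = 149790878/31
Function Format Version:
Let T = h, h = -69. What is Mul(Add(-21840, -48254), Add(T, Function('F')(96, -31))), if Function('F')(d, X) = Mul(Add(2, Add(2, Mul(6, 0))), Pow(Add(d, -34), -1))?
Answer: Rational(149790878, 31) ≈ 4.8320e+6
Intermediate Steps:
T = -69
Function('F')(d, X) = Mul(4, Pow(Add(-34, d), -1)) (Function('F')(d, X) = Mul(Add(2, Add(2, 0)), Pow(Add(-34, d), -1)) = Mul(Add(2, 2), Pow(Add(-34, d), -1)) = Mul(4, Pow(Add(-34, d), -1)))
Mul(Add(-21840, -48254), Add(T, Function('F')(96, -31))) = Mul(Add(-21840, -48254), Add(-69, Mul(4, Pow(Add(-34, 96), -1)))) = Mul(-70094, Add(-69, Mul(4, Pow(62, -1)))) = Mul(-70094, Add(-69, Mul(4, Rational(1, 62)))) = Mul(-70094, Add(-69, Rational(2, 31))) = Mul(-70094, Rational(-2137, 31)) = Rational(149790878, 31)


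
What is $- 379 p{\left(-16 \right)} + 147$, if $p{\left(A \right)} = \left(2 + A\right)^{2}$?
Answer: $-74137$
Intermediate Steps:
$- 379 p{\left(-16 \right)} + 147 = - 379 \left(2 - 16\right)^{2} + 147 = - 379 \left(-14\right)^{2} + 147 = \left(-379\right) 196 + 147 = -74284 + 147 = -74137$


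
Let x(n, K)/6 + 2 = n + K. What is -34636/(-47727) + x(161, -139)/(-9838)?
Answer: 167510864/234769113 ≈ 0.71351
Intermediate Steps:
x(n, K) = -12 + 6*K + 6*n (x(n, K) = -12 + 6*(n + K) = -12 + 6*(K + n) = -12 + (6*K + 6*n) = -12 + 6*K + 6*n)
-34636/(-47727) + x(161, -139)/(-9838) = -34636/(-47727) + (-12 + 6*(-139) + 6*161)/(-9838) = -34636*(-1/47727) + (-12 - 834 + 966)*(-1/9838) = 34636/47727 + 120*(-1/9838) = 34636/47727 - 60/4919 = 167510864/234769113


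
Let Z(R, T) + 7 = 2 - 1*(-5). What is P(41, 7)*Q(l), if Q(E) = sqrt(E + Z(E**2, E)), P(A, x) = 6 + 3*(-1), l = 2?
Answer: 3*sqrt(2) ≈ 4.2426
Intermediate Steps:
Z(R, T) = 0 (Z(R, T) = -7 + (2 - 1*(-5)) = -7 + (2 + 5) = -7 + 7 = 0)
P(A, x) = 3 (P(A, x) = 6 - 3 = 3)
Q(E) = sqrt(E) (Q(E) = sqrt(E + 0) = sqrt(E))
P(41, 7)*Q(l) = 3*sqrt(2)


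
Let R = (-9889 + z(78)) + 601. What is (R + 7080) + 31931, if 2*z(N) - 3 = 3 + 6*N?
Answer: 29960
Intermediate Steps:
z(N) = 3 + 3*N (z(N) = 3/2 + (3 + 6*N)/2 = 3/2 + (3/2 + 3*N) = 3 + 3*N)
R = -9051 (R = (-9889 + (3 + 3*78)) + 601 = (-9889 + (3 + 234)) + 601 = (-9889 + 237) + 601 = -9652 + 601 = -9051)
(R + 7080) + 31931 = (-9051 + 7080) + 31931 = -1971 + 31931 = 29960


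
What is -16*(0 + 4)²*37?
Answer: -9472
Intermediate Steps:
-16*(0 + 4)²*37 = -16*4²*37 = -16*16*37 = -256*37 = -9472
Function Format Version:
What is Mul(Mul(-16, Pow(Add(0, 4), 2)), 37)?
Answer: -9472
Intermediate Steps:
Mul(Mul(-16, Pow(Add(0, 4), 2)), 37) = Mul(Mul(-16, Pow(4, 2)), 37) = Mul(Mul(-16, 16), 37) = Mul(-256, 37) = -9472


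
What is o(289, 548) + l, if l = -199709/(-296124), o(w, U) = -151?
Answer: -44515015/296124 ≈ -150.33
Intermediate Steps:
l = 199709/296124 (l = -199709*(-1/296124) = 199709/296124 ≈ 0.67441)
o(289, 548) + l = -151 + 199709/296124 = -44515015/296124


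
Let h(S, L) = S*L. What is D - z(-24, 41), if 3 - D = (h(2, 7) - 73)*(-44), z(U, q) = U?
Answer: -2569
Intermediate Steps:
h(S, L) = L*S
D = -2593 (D = 3 - (7*2 - 73)*(-44) = 3 - (14 - 73)*(-44) = 3 - (-59)*(-44) = 3 - 1*2596 = 3 - 2596 = -2593)
D - z(-24, 41) = -2593 - 1*(-24) = -2593 + 24 = -2569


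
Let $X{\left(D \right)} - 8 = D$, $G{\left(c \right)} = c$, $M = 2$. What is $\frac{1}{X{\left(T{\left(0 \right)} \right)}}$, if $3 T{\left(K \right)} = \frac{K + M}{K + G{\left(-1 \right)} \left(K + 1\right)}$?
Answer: $\frac{3}{22} \approx 0.13636$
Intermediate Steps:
$T{\left(K \right)} = - \frac{2}{3} - \frac{K}{3}$ ($T{\left(K \right)} = \frac{\left(K + 2\right) \frac{1}{K - \left(K + 1\right)}}{3} = \frac{\left(2 + K\right) \frac{1}{K - \left(1 + K\right)}}{3} = \frac{\left(2 + K\right) \frac{1}{-1}}{3} = \frac{\left(2 + K\right) \left(-1\right)}{3} = \frac{-2 - K}{3} = - \frac{2}{3} - \frac{K}{3}$)
$X{\left(D \right)} = 8 + D$
$\frac{1}{X{\left(T{\left(0 \right)} \right)}} = \frac{1}{8 - \frac{2}{3}} = \frac{1}{\frac{22}{3}} = \frac{3}{22}$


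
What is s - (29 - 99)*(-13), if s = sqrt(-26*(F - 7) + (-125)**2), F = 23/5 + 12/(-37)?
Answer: -910 + sqrt(537189865)/185 ≈ -784.72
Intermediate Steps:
F = 791/185 (F = 23*(1/5) + 12*(-1/37) = 23/5 - 12/37 = 791/185 ≈ 4.2757)
s = sqrt(537189865)/185 (s = sqrt(-26*(791/185 - 7) + (-125)**2) = sqrt(-26*(-504/185) + 15625) = sqrt(13104/185 + 15625) = sqrt(2903729/185) = sqrt(537189865)/185 ≈ 125.28)
s - (29 - 99)*(-13) = sqrt(537189865)/185 - (29 - 99)*(-13) = sqrt(537189865)/185 - (-70)*(-13) = sqrt(537189865)/185 - 1*910 = sqrt(537189865)/185 - 910 = -910 + sqrt(537189865)/185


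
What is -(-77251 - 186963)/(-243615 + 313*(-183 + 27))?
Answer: -264214/292443 ≈ -0.90347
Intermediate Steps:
-(-77251 - 186963)/(-243615 + 313*(-183 + 27)) = -(-264214)/(-243615 + 313*(-156)) = -(-264214)/(-243615 - 48828) = -(-264214)/(-292443) = -(-264214)*(-1)/292443 = -1*264214/292443 = -264214/292443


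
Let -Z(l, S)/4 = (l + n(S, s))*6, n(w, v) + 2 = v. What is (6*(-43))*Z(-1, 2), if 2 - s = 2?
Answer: -18576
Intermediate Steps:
s = 0 (s = 2 - 1*2 = 2 - 2 = 0)
n(w, v) = -2 + v
Z(l, S) = 48 - 24*l (Z(l, S) = -4*(l + (-2 + 0))*6 = -4*(l - 2)*6 = -4*(-2 + l)*6 = -4*(-12 + 6*l) = 48 - 24*l)
(6*(-43))*Z(-1, 2) = (6*(-43))*(48 - 24*(-1)) = -258*(48 + 24) = -258*72 = -18576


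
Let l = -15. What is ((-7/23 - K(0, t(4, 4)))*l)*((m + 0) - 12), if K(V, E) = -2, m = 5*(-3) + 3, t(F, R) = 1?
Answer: 14040/23 ≈ 610.43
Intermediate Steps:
m = -12 (m = -15 + 3 = -12)
((-7/23 - K(0, t(4, 4)))*l)*((m + 0) - 12) = ((-7/23 - 1*(-2))*(-15))*((-12 + 0) - 12) = ((-7*1/23 + 2)*(-15))*(-12 - 12) = ((-7/23 + 2)*(-15))*(-24) = ((39/23)*(-15))*(-24) = -585/23*(-24) = 14040/23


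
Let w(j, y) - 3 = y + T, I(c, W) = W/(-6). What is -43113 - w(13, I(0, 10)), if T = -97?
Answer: -129052/3 ≈ -43017.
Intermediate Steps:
I(c, W) = -W/6 (I(c, W) = W*(-⅙) = -W/6)
w(j, y) = -94 + y (w(j, y) = 3 + (y - 97) = 3 + (-97 + y) = -94 + y)
-43113 - w(13, I(0, 10)) = -43113 - (-94 - ⅙*10) = -43113 - (-94 - 5/3) = -43113 - 1*(-287/3) = -43113 + 287/3 = -129052/3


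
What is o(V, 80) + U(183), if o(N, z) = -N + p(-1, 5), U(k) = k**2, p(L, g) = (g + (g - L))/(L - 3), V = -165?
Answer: 134605/4 ≈ 33651.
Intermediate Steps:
p(L, g) = (-L + 2*g)/(-3 + L)
o(N, z) = -11/4 - N (o(N, z) = -N + (-1*(-1) + 2*5)/(-3 - 1) = -N + (1 + 10)/(-4) = -N - 1/4*11 = -N - 11/4 = -11/4 - N)
o(V, 80) + U(183) = (-11/4 - 1*(-165)) + 183**2 = (-11/4 + 165) + 33489 = 649/4 + 33489 = 134605/4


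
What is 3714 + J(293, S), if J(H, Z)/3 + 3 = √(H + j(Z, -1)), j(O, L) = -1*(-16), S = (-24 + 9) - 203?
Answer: 3705 + 3*√309 ≈ 3757.7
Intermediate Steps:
S = -218 (S = -15 - 203 = -218)
j(O, L) = 16
J(H, Z) = -9 + 3*√(16 + H) (J(H, Z) = -9 + 3*√(H + 16) = -9 + 3*√(16 + H))
3714 + J(293, S) = 3714 + (-9 + 3*√(16 + 293)) = 3714 + (-9 + 3*√309) = 3705 + 3*√309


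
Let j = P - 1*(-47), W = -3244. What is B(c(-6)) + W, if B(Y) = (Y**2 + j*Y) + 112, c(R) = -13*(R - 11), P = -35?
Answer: 48361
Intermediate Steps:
j = 12 (j = -35 - 1*(-47) = -35 + 47 = 12)
c(R) = 143 - 13*R (c(R) = -13*(-11 + R) = 143 - 13*R)
B(Y) = 112 + Y**2 + 12*Y (B(Y) = (Y**2 + 12*Y) + 112 = 112 + Y**2 + 12*Y)
B(c(-6)) + W = (112 + (143 - 13*(-6))**2 + 12*(143 - 13*(-6))) - 3244 = (112 + (143 + 78)**2 + 12*(143 + 78)) - 3244 = (112 + 221**2 + 12*221) - 3244 = (112 + 48841 + 2652) - 3244 = 51605 - 3244 = 48361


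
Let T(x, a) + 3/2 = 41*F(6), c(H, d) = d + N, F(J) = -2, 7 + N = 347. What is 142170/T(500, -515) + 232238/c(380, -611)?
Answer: -115839886/45257 ≈ -2559.6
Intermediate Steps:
N = 340 (N = -7 + 347 = 340)
c(H, d) = 340 + d (c(H, d) = d + 340 = 340 + d)
T(x, a) = -167/2 (T(x, a) = -3/2 + 41*(-2) = -3/2 - 82 = -167/2)
142170/T(500, -515) + 232238/c(380, -611) = 142170/(-167/2) + 232238/(340 - 611) = 142170*(-2/167) + 232238/(-271) = -284340/167 + 232238*(-1/271) = -284340/167 - 232238/271 = -115839886/45257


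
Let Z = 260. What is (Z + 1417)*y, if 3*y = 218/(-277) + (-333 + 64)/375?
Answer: -87351017/103875 ≈ -840.92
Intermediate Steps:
y = -156263/311625 (y = (218/(-277) + (-333 + 64)/375)/3 = (218*(-1/277) - 269*1/375)/3 = (-218/277 - 269/375)/3 = (⅓)*(-156263/103875) = -156263/311625 ≈ -0.50145)
(Z + 1417)*y = (260 + 1417)*(-156263/311625) = 1677*(-156263/311625) = -87351017/103875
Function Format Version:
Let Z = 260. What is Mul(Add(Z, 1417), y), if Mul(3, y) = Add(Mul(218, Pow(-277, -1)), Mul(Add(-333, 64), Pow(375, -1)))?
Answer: Rational(-87351017, 103875) ≈ -840.92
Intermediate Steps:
y = Rational(-156263, 311625) (y = Mul(Rational(1, 3), Add(Mul(218, Pow(-277, -1)), Mul(Add(-333, 64), Pow(375, -1)))) = Mul(Rational(1, 3), Add(Mul(218, Rational(-1, 277)), Mul(-269, Rational(1, 375)))) = Mul(Rational(1, 3), Add(Rational(-218, 277), Rational(-269, 375))) = Mul(Rational(1, 3), Rational(-156263, 103875)) = Rational(-156263, 311625) ≈ -0.50145)
Mul(Add(Z, 1417), y) = Mul(Add(260, 1417), Rational(-156263, 311625)) = Mul(1677, Rational(-156263, 311625)) = Rational(-87351017, 103875)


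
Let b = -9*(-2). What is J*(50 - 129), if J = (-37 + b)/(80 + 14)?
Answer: 1501/94 ≈ 15.968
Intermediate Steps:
b = 18
J = -19/94 (J = (-37 + 18)/(80 + 14) = -19/94 ≈ -0.20213)
J*(50 - 129) = -19*(50 - 129)/94 = -19/94*(-79) = 1501/94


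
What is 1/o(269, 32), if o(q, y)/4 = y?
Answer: 1/128 ≈ 0.0078125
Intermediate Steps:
o(q, y) = 4*y
1/o(269, 32) = 1/(4*32) = 1/128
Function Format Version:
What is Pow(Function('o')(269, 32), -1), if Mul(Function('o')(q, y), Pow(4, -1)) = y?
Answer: Rational(1, 128) ≈ 0.0078125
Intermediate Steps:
Function('o')(q, y) = Mul(4, y)
Pow(Function('o')(269, 32), -1) = Pow(Mul(4, 32), -1) = Pow(128, -1) = Rational(1, 128)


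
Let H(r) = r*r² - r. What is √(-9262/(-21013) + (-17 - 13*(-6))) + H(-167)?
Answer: -4657296 + √27128938715/21013 ≈ -4.6573e+6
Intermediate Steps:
H(r) = r³ - r
√(-9262/(-21013) + (-17 - 13*(-6))) + H(-167) = √(-9262/(-21013) + (-17 - 13*(-6))) + ((-167)³ - 1*(-167)) = √(-9262*(-1/21013) + (-17 + 78)) + (-4657463 + 167) = √(9262/21013 + 61) - 4657296 = √(1291055/21013) - 4657296 = √27128938715/21013 - 4657296 = -4657296 + √27128938715/21013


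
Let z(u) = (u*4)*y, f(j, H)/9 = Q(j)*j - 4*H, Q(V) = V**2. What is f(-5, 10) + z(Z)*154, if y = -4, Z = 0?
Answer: -1485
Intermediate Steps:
f(j, H) = -36*H + 9*j**3 (f(j, H) = 9*(j**2*j - 4*H) = 9*(j**3 - 4*H) = -36*H + 9*j**3)
z(u) = -16*u (z(u) = (u*4)*(-4) = (4*u)*(-4) = -16*u)
f(-5, 10) + z(Z)*154 = (-36*10 + 9*(-5)**3) - 16*0*154 = (-360 + 9*(-125)) + 0*154 = (-360 - 1125) + 0 = -1485 + 0 = -1485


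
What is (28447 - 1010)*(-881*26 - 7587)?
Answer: -836636441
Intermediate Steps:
(28447 - 1010)*(-881*26 - 7587) = 27437*(-22906 - 7587) = 27437*(-30493) = -836636441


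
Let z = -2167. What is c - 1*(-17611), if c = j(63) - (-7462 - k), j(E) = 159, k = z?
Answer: 23065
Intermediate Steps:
k = -2167
c = 5454 (c = 159 - (-7462 - 1*(-2167)) = 159 - (-7462 + 2167) = 159 - 1*(-5295) = 159 + 5295 = 5454)
c - 1*(-17611) = 5454 - 1*(-17611) = 5454 + 17611 = 23065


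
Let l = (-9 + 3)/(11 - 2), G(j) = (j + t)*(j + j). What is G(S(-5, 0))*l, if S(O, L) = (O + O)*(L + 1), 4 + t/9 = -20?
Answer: -9040/3 ≈ -3013.3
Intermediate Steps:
t = -216 (t = -36 + 9*(-20) = -36 - 180 = -216)
S(O, L) = 2*O*(1 + L) (S(O, L) = (2*O)*(1 + L) = 2*O*(1 + L))
G(j) = 2*j*(-216 + j) (G(j) = (j - 216)*(j + j) = (-216 + j)*(2*j) = 2*j*(-216 + j))
l = -⅔ (l = -6/9 = -6*⅑ = -⅔ ≈ -0.66667)
G(S(-5, 0))*l = (2*(2*(-5)*(1 + 0))*(-216 + 2*(-5)*(1 + 0)))*(-⅔) = (2*(2*(-5)*1)*(-216 + 2*(-5)*1))*(-⅔) = (2*(-10)*(-216 - 10))*(-⅔) = (2*(-10)*(-226))*(-⅔) = 4520*(-⅔) = -9040/3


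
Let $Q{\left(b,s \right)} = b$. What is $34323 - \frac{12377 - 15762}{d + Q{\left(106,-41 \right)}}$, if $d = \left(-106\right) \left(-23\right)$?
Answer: $\frac{87321097}{2544} \approx 34324.0$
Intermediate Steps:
$d = 2438$
$34323 - \frac{12377 - 15762}{d + Q{\left(106,-41 \right)}} = 34323 - \frac{12377 - 15762}{2438 + 106} = 34323 - - \frac{3385}{2544} = 34323 + \frac{3385}{2544} = \frac{87321097}{2544}$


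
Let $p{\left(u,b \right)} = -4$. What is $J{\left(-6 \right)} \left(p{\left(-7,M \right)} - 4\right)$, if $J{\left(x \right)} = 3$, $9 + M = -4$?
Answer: $-24$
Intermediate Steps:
$M = -13$ ($M = -9 - 4 = -13$)
$J{\left(-6 \right)} \left(p{\left(-7,M \right)} - 4\right) = 3 \left(-4 - 4\right) = 3 \left(-8\right) = -24$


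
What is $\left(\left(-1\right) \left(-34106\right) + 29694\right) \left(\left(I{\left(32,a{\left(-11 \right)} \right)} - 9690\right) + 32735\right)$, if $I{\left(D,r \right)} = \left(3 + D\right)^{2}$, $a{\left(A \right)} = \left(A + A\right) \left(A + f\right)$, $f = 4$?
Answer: $1548426000$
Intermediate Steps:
$a{\left(A \right)} = 2 A \left(4 + A\right)$ ($a{\left(A \right)} = \left(A + A\right) \left(A + 4\right) = 2 A \left(4 + A\right)$)
$\left(\left(-1\right) \left(-34106\right) + 29694\right) \left(\left(I{\left(32,a{\left(-11 \right)} \right)} - 9690\right) + 32735\right) = \left(\left(-1\right) \left(-34106\right) + 29694\right) \left(\left(\left(3 + 32\right)^{2} - 9690\right) + 32735\right) = \left(34106 + 29694\right) \left(\left(35^{2} - 9690\right) + 32735\right) = 63800 \left(\left(1225 - 9690\right) + 32735\right) = 63800 \left(-8465 + 32735\right) = 63800 \cdot 24270 = 1548426000$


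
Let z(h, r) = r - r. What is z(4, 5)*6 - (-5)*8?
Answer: 40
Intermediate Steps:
z(h, r) = 0
z(4, 5)*6 - (-5)*8 = 0*6 - (-5)*8 = 0 - 1*(-40) = 0 + 40 = 40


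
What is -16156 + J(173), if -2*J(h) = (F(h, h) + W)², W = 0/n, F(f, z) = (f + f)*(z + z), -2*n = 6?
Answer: -7165976484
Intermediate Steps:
n = -3 (n = -½*6 = -3)
F(f, z) = 4*f*z (F(f, z) = (2*f)*(2*z) = 4*f*z)
W = 0 (W = 0/(-3) = 0*(-⅓) = 0)
J(h) = -8*h⁴ (J(h) = -(4*h*h + 0)²/2 = -(4*h² + 0)²/2 = -16*h⁴/2 = -8*h⁴)
-16156 + J(173) = -16156 - 8*173⁴ = -16156 - 8*895745041 = -16156 - 7165960328 = -7165976484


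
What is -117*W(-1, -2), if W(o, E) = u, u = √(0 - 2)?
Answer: -117*I*√2 ≈ -165.46*I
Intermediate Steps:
u = I*√2 (u = √(-2) = I*√2 ≈ 1.4142*I)
W(o, E) = I*√2
-117*W(-1, -2) = -117*I*√2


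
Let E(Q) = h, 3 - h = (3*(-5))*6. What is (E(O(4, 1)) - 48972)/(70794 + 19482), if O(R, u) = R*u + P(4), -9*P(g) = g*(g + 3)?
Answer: -16293/30092 ≈ -0.54144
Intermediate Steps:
P(g) = -g*(3 + g)/9 (P(g) = -g*(g + 3)/9 = -g*(3 + g)/9)
h = 93 (h = 3 - 3*(-5)*6 = 3 - (-15)*6 = 3 - 1*(-90) = 3 + 90 = 93)
O(R, u) = -28/9 + R*u (O(R, u) = R*u - ⅑*4*(3 + 4) = R*u - ⅑*4*7 = R*u - 28/9 = -28/9 + R*u)
E(Q) = 93
(E(O(4, 1)) - 48972)/(70794 + 19482) = (93 - 48972)/(70794 + 19482) = -48879/90276 = -48879*1/90276 = -16293/30092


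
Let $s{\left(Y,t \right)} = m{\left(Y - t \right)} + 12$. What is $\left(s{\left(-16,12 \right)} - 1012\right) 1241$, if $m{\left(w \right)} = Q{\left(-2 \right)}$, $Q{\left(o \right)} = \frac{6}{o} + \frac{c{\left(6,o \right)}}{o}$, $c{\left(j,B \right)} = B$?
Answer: $-1243482$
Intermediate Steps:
$Q{\left(o \right)} = 1 + \frac{6}{o}$ ($Q{\left(o \right)} = \frac{6}{o} + \frac{o}{o} = \frac{6}{o} + 1 = 1 + \frac{6}{o}$)
$m{\left(w \right)} = -2$ ($m{\left(w \right)} = \frac{6 - 2}{-2} = \left(- \frac{1}{2}\right) 4 = -2$)
$s{\left(Y,t \right)} = 10$ ($s{\left(Y,t \right)} = -2 + 12 = 10$)
$\left(s{\left(-16,12 \right)} - 1012\right) 1241 = \left(10 - 1012\right) 1241 = \left(-1002\right) 1241 = -1243482$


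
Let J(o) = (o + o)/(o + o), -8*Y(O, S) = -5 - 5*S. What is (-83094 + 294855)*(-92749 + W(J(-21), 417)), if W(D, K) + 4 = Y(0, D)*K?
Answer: -78124350447/4 ≈ -1.9531e+10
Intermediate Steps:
Y(O, S) = 5/8 + 5*S/8 (Y(O, S) = -(-5 - 5*S)/8 = 5/8 + 5*S/8)
J(o) = 1 (J(o) = (2*o)/((2*o)) = (2*o)*(1/(2*o)) = 1)
W(D, K) = -4 + K*(5/8 + 5*D/8) (W(D, K) = -4 + (5/8 + 5*D/8)*K = -4 + K*(5/8 + 5*D/8))
(-83094 + 294855)*(-92749 + W(J(-21), 417)) = (-83094 + 294855)*(-92749 + (-4 + (5/8)*417*(1 + 1))) = 211761*(-92749 + (-4 + (5/8)*417*2)) = 211761*(-92749 + (-4 + 2085/4)) = 211761*(-92749 + 2069/4) = 211761*(-368927/4) = -78124350447/4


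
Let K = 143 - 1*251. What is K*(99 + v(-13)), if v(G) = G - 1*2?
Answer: -9072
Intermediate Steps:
v(G) = -2 + G (v(G) = G - 2 = -2 + G)
K = -108 (K = 143 - 251 = -108)
K*(99 + v(-13)) = -108*(99 + (-2 - 13)) = -108*(99 - 15) = -108*84 = -9072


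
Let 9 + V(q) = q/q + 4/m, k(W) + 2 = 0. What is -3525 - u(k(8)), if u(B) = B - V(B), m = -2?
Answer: -3533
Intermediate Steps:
k(W) = -2 (k(W) = -2 + 0 = -2)
V(q) = -10 (V(q) = -9 + (q/q + 4/(-2)) = -9 + (1 + 4*(-½)) = -9 + (1 - 2) = -9 - 1 = -10)
u(B) = 10 + B (u(B) = B - 1*(-10) = B + 10 = 10 + B)
-3525 - u(k(8)) = -3525 - (10 - 2) = -3525 - 1*8 = -3525 - 8 = -3533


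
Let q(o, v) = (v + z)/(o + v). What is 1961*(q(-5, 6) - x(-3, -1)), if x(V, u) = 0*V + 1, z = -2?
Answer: 5883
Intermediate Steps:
q(o, v) = (-2 + v)/(o + v) (q(o, v) = (v - 2)/(o + v) = (-2 + v)/(o + v))
x(V, u) = 1 (x(V, u) = 0 + 1 = 1)
1961*(q(-5, 6) - x(-3, -1)) = 1961*((-2 + 6)/(-5 + 6) - 1*1) = 1961*(4/1 - 1) = 1961*(1*4 - 1) = 1961*(4 - 1) = 1961*3 = 5883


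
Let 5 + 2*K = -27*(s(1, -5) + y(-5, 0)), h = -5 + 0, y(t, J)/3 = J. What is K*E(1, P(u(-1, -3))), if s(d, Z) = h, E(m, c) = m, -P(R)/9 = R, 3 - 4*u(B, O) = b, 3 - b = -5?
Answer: 65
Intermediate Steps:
b = 8 (b = 3 - 1*(-5) = 3 + 5 = 8)
u(B, O) = -5/4 (u(B, O) = ¾ - ¼*8 = ¾ - 2 = -5/4)
P(R) = -9*R
y(t, J) = 3*J
h = -5
s(d, Z) = -5
K = 65 (K = -5/2 + (-27*(-5 + 3*0))/2 = -5/2 + (-27*(-5 + 0))/2 = -5/2 + (-27*(-5))/2 = -5/2 + (½)*135 = -5/2 + 135/2 = 65)
K*E(1, P(u(-1, -3))) = 65*1 = 65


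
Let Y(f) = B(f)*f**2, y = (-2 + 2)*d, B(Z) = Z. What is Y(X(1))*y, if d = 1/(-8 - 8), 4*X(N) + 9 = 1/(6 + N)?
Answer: 0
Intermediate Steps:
X(N) = -9/4 + 1/(4*(6 + N))
d = -1/16 (d = 1/(-16) = -1/16 ≈ -0.062500)
y = 0 (y = (-2 + 2)*(-1/16) = 0*(-1/16) = 0)
Y(f) = f**3 (Y(f) = f*f**2 = f**3)
Y(X(1))*y = ((-53 - 9*1)/(4*(6 + 1)))**3*0 = ((1/4)*(-53 - 9)/7)**3*0 = ((1/4)*(1/7)*(-62))**3*0 = (-31/14)**3*0 = -29791/2744*0 = 0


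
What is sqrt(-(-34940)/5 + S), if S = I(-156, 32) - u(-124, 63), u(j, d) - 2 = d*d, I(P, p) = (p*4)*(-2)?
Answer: sqrt(2761) ≈ 52.545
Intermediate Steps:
I(P, p) = -8*p (I(P, p) = (4*p)*(-2) = -8*p)
u(j, d) = 2 + d**2 (u(j, d) = 2 + d*d = 2 + d**2)
S = -4227 (S = -8*32 - (2 + 63**2) = -256 - (2 + 3969) = -256 - 1*3971 = -256 - 3971 = -4227)
sqrt(-(-34940)/5 + S) = sqrt(-(-34940)/5 - 4227) = sqrt(-6988*(-1) - 4227) = sqrt(6988 - 4227) = sqrt(2761)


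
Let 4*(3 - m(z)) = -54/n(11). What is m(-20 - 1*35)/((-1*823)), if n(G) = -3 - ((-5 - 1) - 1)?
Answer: -51/6584 ≈ -0.0077460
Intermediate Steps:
n(G) = 4 (n(G) = -3 - (-6 - 1) = -3 - 1*(-7) = -3 + 7 = 4)
m(z) = 51/8 (m(z) = 3 - (-27)/(2*4) = 3 - ¼*(-27/2) = 3 + 27/8 = 51/8)
m(-20 - 1*35)/((-1*823)) = 51/(8*((-1*823))) = (51/8)/(-823) = (51/8)*(-1/823) = -51/6584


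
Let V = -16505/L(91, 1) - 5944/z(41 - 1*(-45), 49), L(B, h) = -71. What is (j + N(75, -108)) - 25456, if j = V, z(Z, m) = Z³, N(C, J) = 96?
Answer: -141844913638/5644997 ≈ -25128.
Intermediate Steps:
V = 1312210282/5644997 (V = -16505/(-71) - 5944/(41 - 1*(-45))³ = -16505*(-1/71) - 5944/(41 + 45)³ = 16505/71 - 5944/(86³) = 16505/71 - 5944/636056 = 16505/71 - 5944*1/636056 = 16505/71 - 743/79507 = 1312210282/5644997 ≈ 232.46)
j = 1312210282/5644997 ≈ 232.46
(j + N(75, -108)) - 25456 = (1312210282/5644997 + 96) - 25456 = 1854129994/5644997 - 25456 = -141844913638/5644997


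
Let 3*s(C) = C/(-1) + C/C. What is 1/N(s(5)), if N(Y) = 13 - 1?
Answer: 1/12 ≈ 0.083333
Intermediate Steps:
s(C) = ⅓ - C/3 (s(C) = (C/(-1) + C/C)/3 = (C*(-1) + 1)/3 = (-C + 1)/3 = (1 - C)/3 = ⅓ - C/3)
N(Y) = 12
1/N(s(5)) = 1/12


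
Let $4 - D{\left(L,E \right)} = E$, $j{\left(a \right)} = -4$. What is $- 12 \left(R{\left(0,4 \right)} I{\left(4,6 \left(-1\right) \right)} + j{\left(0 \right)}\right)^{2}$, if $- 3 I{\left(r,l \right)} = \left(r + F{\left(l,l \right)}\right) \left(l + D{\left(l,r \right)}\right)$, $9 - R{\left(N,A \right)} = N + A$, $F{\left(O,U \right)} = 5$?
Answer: $-88752$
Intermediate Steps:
$D{\left(L,E \right)} = 4 - E$
$R{\left(N,A \right)} = 9 - A - N$ ($R{\left(N,A \right)} = 9 - \left(N + A\right) = 9 - \left(A + N\right) = 9 - A - N$)
$I{\left(r,l \right)} = - \frac{\left(5 + r\right) \left(4 + l - r\right)}{3}$ ($I{\left(r,l \right)} = - \frac{\left(r + 5\right) \left(l - \left(-4 + r\right)\right)}{3} = - \frac{\left(5 + r\right) \left(4 + l - r\right)}{3}$)
$- 12 \left(R{\left(0,4 \right)} I{\left(4,6 \left(-1\right) \right)} + j{\left(0 \right)}\right)^{2} = - 12 \left(\left(9 - 4 - 0\right) \left(- \frac{20}{3} - \frac{5 \cdot 6 \left(-1\right)}{3} + \frac{1}{3} \cdot 4 + \frac{4^{2}}{3} - \frac{1}{3} \cdot 6 \left(-1\right) 4\right) - 4\right)^{2} = - 12 \left(\left(9 - 4 + 0\right) \left(- \frac{20}{3} - -10 + \frac{4}{3} + \frac{1}{3} \cdot 16 - \left(-2\right) 4\right) - 4\right)^{2} = - 12 \left(5 \left(- \frac{20}{3} + 10 + \frac{4}{3} + \frac{16}{3} + 8\right) - 4\right)^{2} = - 12 \left(5 \cdot 18 - 4\right)^{2} = - 12 \left(90 - 4\right)^{2} = - 12 \cdot 86^{2} = \left(-12\right) 7396 = -88752$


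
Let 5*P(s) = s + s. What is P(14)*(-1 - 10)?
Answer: -308/5 ≈ -61.600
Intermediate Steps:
P(s) = 2*s/5 (P(s) = (s + s)/5 = (2*s)/5 = 2*s/5)
P(14)*(-1 - 10) = ((⅖)*14)*(-1 - 10) = (28/5)*(-11) = -308/5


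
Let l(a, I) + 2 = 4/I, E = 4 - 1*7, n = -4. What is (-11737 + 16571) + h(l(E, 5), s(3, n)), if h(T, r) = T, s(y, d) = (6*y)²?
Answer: 24164/5 ≈ 4832.8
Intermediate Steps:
E = -3 (E = 4 - 7 = -3)
l(a, I) = -2 + 4/I
s(y, d) = 36*y²
(-11737 + 16571) + h(l(E, 5), s(3, n)) = (-11737 + 16571) + (-2 + 4/5) = 4834 + (-2 + 4*(⅕)) = 4834 + (-2 + ⅘) = 4834 - 6/5 = 24164/5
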